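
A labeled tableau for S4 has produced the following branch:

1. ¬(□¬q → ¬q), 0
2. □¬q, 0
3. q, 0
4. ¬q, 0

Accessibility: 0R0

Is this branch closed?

Yes, closed

Both q and ¬q appear at 0.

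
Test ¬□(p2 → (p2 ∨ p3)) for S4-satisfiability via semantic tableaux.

Unsatisfiable

1. ¬□(p2 → (p2 ∨ p3)), 0
2. ¬(p2 → (p2 ∨ p3)), 1
3. p2, 1
4. ¬(p2 ∨ p3), 1
5. ¬p2, 1
6. ¬p3, 1
Accessibility: 0R0, 0R1, 1R1
Branch closes: p2 and ¬p2 both at 1.
All branches of the tableau close; one closing branch shown above.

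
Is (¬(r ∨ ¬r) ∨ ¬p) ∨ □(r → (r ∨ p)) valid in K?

Yes, valid

Tableau for the negation ¬((¬(r ∨ ¬r) ∨ ¬p) ∨ □(r → (r ∨ p))):
1. ¬((¬(r ∨ ¬r) ∨ ¬p) ∨ □(r → (r ∨ p))), 0
2. ¬(¬(r ∨ ¬r) ∨ ¬p), 0
3. ¬□(r → (r ∨ p)), 0
4. r ∨ ¬r, 0
5. p, 0
6. ¬r, 0
7. ¬(r → (r ∨ p)), 1
8. r, 1
9. ¬(r ∨ p), 1
10. ¬r, 1
11. ¬p, 1
Accessibility: 0R1
Branch closes: r and ¬r both at 1.
Every branch of the negation's tableau closes; the branch above is one of them.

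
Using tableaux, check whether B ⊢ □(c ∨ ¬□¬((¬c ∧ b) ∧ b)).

Tableau for the negation ¬□(c ∨ ¬□¬((¬c ∧ b) ∧ b)):
1. ¬□(c ∨ ¬□¬((¬c ∧ b) ∧ b)), w0
2. ¬(c ∨ ¬□¬((¬c ∧ b) ∧ b)), w1
3. ¬c, w1
4. □¬((¬c ∧ b) ∧ b), w1
5. ¬((¬c ∧ b) ∧ b), w0
6. ¬((¬c ∧ b) ∧ b), w1
7. ¬b, w0
8. ¬b, w1
Accessibility: w0Rw0, w0Rw1, w1Rw0, w1Rw1
The negation has an open branch (countermodel exists).

Not valid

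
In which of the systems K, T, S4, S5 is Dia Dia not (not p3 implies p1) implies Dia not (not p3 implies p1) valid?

S4, S5

T-tableau for the negation not (Dia Dia not (not p3 implies p1) implies Dia not (not p3 implies p1)):
1. not (Dia Dia not (not p3 implies p1) implies Dia not (not p3 implies p1)), u
2. Dia Dia not (not p3 implies p1), u
3. not Dia not (not p3 implies p1), u
4. not p3 implies p1, u
5. p1, u
6. Dia not (not p3 implies p1), v
7. not p3 implies p1, v
8. p1, v
9. not (not p3 implies p1), w
10. not p3, w
11. not p1, w
Accessibility: uRu, uRv, vRv, vRw, wRw
Complete open branch: countermodel on a T-frame, so not valid in T, nor in K (the same frame is also a K-frame).
S4-tableau for the negation not (Dia Dia not (not p3 implies p1) implies Dia not (not p3 implies p1)):
1. not (Dia Dia not (not p3 implies p1) implies Dia not (not p3 implies p1)), u
2. Dia Dia not (not p3 implies p1), u
3. not Dia not (not p3 implies p1), u
4. not p3 implies p1, u
5. p1, u
6. Dia not (not p3 implies p1), v
7. not p3 implies p1, v
8. p1, v
9. not (not p3 implies p1), w
10. not p3, w
11. not p1, w
12. not p3 implies p1, w
13. p1, w
Accessibility: uRu, uRv, uRw, vRv, vRw, wRw
Branch closes: p1 and not p1 both at w.
Every branch closes (one shown): valid in S4, hence also in S5 (every theorem of S4 is a theorem of S5).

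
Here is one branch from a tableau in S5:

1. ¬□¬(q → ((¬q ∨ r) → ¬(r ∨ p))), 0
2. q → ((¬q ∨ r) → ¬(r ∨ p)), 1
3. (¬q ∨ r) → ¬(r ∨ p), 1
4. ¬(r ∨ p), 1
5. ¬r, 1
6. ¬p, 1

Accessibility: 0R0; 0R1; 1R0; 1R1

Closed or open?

Open

No atom appears with both signs at the same world.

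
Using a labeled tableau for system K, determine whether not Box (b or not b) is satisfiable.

1. not Box (b or not b), 0
2. not (b or not b), 1
3. not b, 1
4. b, 1
Accessibility: 0R1
Branch closes: b and not b both at 1.
Every branch closes; the branch above is one of them.

Unsatisfiable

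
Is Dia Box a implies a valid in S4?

Tableau for the negation not (Dia Box a implies a):
1. not (Dia Box a implies a), u
2. Dia Box a, u   [neg-implies-rule on 1]
3. not a, u   [neg-implies-rule on 1]
4. Box a, v   [Dia-rule on 2: fresh world v, uRv]
5. a, v   [Box-rule on 4 via vRv]
Accessibility: uRu, uRv, vRv
The negation has an open branch (countermodel exists).

Not valid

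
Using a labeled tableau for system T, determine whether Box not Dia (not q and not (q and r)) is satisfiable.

1. Box not Dia (not q and not (q and r)), w0
2. not Dia (not q and not (q and r)), w0
3. not (not q and not (q and r)), w0
4. q and r, w0
5. q, w0
6. r, w0
Accessibility: w0Rw0

Satisfiable (open branch found)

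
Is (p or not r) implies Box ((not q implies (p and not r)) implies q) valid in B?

Invalid (countermodel exists)

Tableau for the negation not ((p or not r) implies Box ((not q implies (p and not r)) implies q)):
1. not ((p or not r) implies Box ((not q implies (p and not r)) implies q)), w0
2. p or not r, w0   [neg-implies-rule on 1]
3. not Box ((not q implies (p and not r)) implies q), w0   [neg-implies-rule on 1]
4. not r, w0   [or-rule on 2 (branches; this branch)]
5. not ((not q implies (p and not r)) implies q), w1   [neg-Box-rule on 3: fresh world w1, w0Rw1]
6. not q implies (p and not r), w1   [neg-implies-rule on 5]
7. not q, w1   [neg-implies-rule on 5]
8. p and not r, w1   [implies-rule on 6 (branches; this branch)]
9. p, w1   [and-rule on 8]
10. not r, w1   [and-rule on 8]
Accessibility: w0Rw0, w0Rw1, w1Rw0, w1Rw1
The negation has an open branch (countermodel exists).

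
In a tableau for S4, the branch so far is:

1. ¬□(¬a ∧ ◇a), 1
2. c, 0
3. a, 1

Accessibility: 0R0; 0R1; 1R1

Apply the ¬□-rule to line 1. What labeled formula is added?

a fresh world 2 with 1R2, and ¬(¬a ∧ ◇a) at 2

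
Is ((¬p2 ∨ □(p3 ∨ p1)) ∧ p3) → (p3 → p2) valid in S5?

Tableau for the negation ¬(((¬p2 ∨ □(p3 ∨ p1)) ∧ p3) → (p3 → p2)):
1. ¬(((¬p2 ∨ □(p3 ∨ p1)) ∧ p3) → (p3 → p2)), 0
2. (¬p2 ∨ □(p3 ∨ p1)) ∧ p3, 0   [¬→-rule on 1]
3. ¬(p3 → p2), 0   [¬→-rule on 1]
4. ¬p2 ∨ □(p3 ∨ p1), 0   [∧-rule on 2]
5. p3, 0   [∧-rule on 2]
6. ¬p2, 0   [¬→-rule on 3]
7. □(p3 ∨ p1), 0   [∨-rule on 4 (branches; this branch)]
8. p3 ∨ p1, 0   [□-rule on 7 via 0R0]
9. p1, 0   [∨-rule on 8 (branches; this branch)]
Accessibility: 0R0
The negation has an open branch (countermodel exists).

Invalid (countermodel exists)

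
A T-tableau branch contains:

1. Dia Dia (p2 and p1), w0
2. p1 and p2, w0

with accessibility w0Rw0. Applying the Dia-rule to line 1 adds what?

a fresh world w1 with w0Rw1, and Dia (p2 and p1) at w1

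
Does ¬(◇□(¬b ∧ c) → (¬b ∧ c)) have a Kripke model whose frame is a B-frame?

No, unsatisfiable

1. ¬(◇□(¬b ∧ c) → (¬b ∧ c)), u
2. ◇□(¬b ∧ c), u
3. ¬(¬b ∧ c), u
4. ¬c, u
5. □(¬b ∧ c), v
6. ¬b ∧ c, u
7. ¬b, u
8. c, u
Accessibility: uRu, uRv, vRu, vRv
Branch closes: c and ¬c both at u.
(One branch shown.) All branches close.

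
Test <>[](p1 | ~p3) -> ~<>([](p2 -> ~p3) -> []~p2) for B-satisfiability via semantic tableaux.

1. <>[](p1 | ~p3) -> ~<>([](p2 -> ~p3) -> []~p2), u
2. ~<>([](p2 -> ~p3) -> []~p2), u
3. ~([](p2 -> ~p3) -> []~p2), u
4. [](p2 -> ~p3), u
5. ~[]~p2, u
6. p2 -> ~p3, u
7. ~p3, u
8. p2, v
9. ~([](p2 -> ~p3) -> []~p2), v
10. [](p2 -> ~p3), v
11. ~[]~p2, v
12. p2 -> ~p3, v
13. ~p3, v
14. p2, w
15. p2 -> ~p3, w
16. ~p3, w
Accessibility: uRu, uRv, vRu, vRv, vRw, wRv, wRw

Satisfiable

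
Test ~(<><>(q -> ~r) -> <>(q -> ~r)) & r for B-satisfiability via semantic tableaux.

Satisfiable (open branch found)

1. ~(<><>(q -> ~r) -> <>(q -> ~r)) & r, u
2. ~(<><>(q -> ~r) -> <>(q -> ~r)), u
3. r, u
4. <><>(q -> ~r), u
5. ~<>(q -> ~r), u
6. ~(q -> ~r), u
7. q, u
8. <>(q -> ~r), v
9. ~(q -> ~r), v
10. q, v
11. r, v
12. q -> ~r, w
13. ~r, w
Accessibility: uRu, uRv, vRu, vRv, vRw, wRv, wRw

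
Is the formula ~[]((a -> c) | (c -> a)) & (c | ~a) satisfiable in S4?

1. ~[]((a -> c) | (c -> a)) & (c | ~a), 0
2. ~[]((a -> c) | (c -> a)), 0   [&-rule on 1]
3. c | ~a, 0   [&-rule on 1]
4. ~a, 0   [|-rule on 3 (branches; this branch)]
5. ~((a -> c) | (c -> a)), 1   [~[]-rule on 2: fresh world 1, 0R1]
6. ~(a -> c), 1   [~|-rule on 5]
7. ~(c -> a), 1   [~|-rule on 5]
8. a, 1   [~->-rule on 6]
9. ~c, 1   [~->-rule on 6]
10. c, 1   [~->-rule on 7]
11. ~a, 1   [~->-rule on 7]
Accessibility: 0R0, 0R1, 1R1
Branch closes: c and ~c both at 1.
(One branch shown.) All branches close.

Unsatisfiable (every branch closes)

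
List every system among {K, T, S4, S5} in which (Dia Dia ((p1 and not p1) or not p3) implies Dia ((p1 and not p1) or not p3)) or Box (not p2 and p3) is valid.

S4, S5

S4-tableau for the negation not ((Dia Dia ((p1 and not p1) or not p3) implies Dia ((p1 and not p1) or not p3)) or Box (not p2 and p3)):
1. not ((Dia Dia ((p1 and not p1) or not p3) implies Dia ((p1 and not p1) or not p3)) or Box (not p2 and p3)), 0
2. not (Dia Dia ((p1 and not p1) or not p3) implies Dia ((p1 and not p1) or not p3)), 0
3. not Box (not p2 and p3), 0
4. Dia Dia ((p1 and not p1) or not p3), 0
5. not Dia ((p1 and not p1) or not p3), 0
6. not ((p1 and not p1) or not p3), 0
7. not (p1 and not p1), 0
8. p3, 0
9. p1, 0
10. not (not p2 and p3), 1
11. not ((p1 and not p1) or not p3), 1
12. not (p1 and not p1), 1
13. p3, 1
14. p2, 1
15. p1, 1
16. Dia ((p1 and not p1) or not p3), 2
17. not ((p1 and not p1) or not p3), 2
18. not (p1 and not p1), 2
19. p3, 2
20. p1, 2
21. (p1 and not p1) or not p3, 3
22. not ((p1 and not p1) or not p3), 3
23. not (p1 and not p1), 3
24. p3, 3
25. p1 and not p1, 3
26. p1, 3
27. not p1, 3
Accessibility: 0R0, 0R1, 0R2, 0R3, 1R1, 2R2, 2R3, 3R3
Branch closes: p1 and not p1 both at 3.
Every branch closes (one shown): valid in S4, hence also in S5 (every theorem of S4 is a theorem of S5).
T-tableau for the negation not ((Dia Dia ((p1 and not p1) or not p3) implies Dia ((p1 and not p1) or not p3)) or Box (not p2 and p3)):
1. not ((Dia Dia ((p1 and not p1) or not p3) implies Dia ((p1 and not p1) or not p3)) or Box (not p2 and p3)), 0
2. not (Dia Dia ((p1 and not p1) or not p3) implies Dia ((p1 and not p1) or not p3)), 0
3. not Box (not p2 and p3), 0
4. Dia Dia ((p1 and not p1) or not p3), 0
5. not Dia ((p1 and not p1) or not p3), 0
6. not ((p1 and not p1) or not p3), 0
7. not (p1 and not p1), 0
8. p3, 0
9. p1, 0
10. not (not p2 and p3), 1
11. not ((p1 and not p1) or not p3), 1
12. not (p1 and not p1), 1
13. p3, 1
14. p2, 1
15. p1, 1
16. Dia ((p1 and not p1) or not p3), 2
17. not ((p1 and not p1) or not p3), 2
18. not (p1 and not p1), 2
19. p3, 2
20. p1, 2
21. (p1 and not p1) or not p3, 3
22. not p3, 3
Accessibility: 0R0, 0R1, 0R2, 1R1, 2R2, 2R3, 3R3
Complete open branch: countermodel on a T-frame, so not valid in T, nor in K (the same frame is also a K-frame).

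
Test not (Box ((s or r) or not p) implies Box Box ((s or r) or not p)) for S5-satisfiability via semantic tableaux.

No, unsatisfiable

1. not (Box ((s or r) or not p) implies Box Box ((s or r) or not p)), w0
2. Box ((s or r) or not p), w0
3. not Box Box ((s or r) or not p), w0
4. (s or r) or not p, w0
5. s or r, w0
6. r, w0
7. not Box ((s or r) or not p), w1
8. (s or r) or not p, w1
9. s or r, w1
10. r, w1
11. not ((s or r) or not p), w2
12. not (s or r), w2
13. p, w2
14. not s, w2
15. not r, w2
16. (s or r) or not p, w2
17. s or r, w2
18. r, w2
Accessibility: w0Rw0, w0Rw1, w0Rw2, w1Rw0, w1Rw1, w1Rw2, w2Rw0, w2Rw1, w2Rw2
Branch closes: r and not r both at w2.
(One branch shown.) All branches close.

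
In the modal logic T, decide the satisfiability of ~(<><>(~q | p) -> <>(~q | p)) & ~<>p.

1. ~(<><>(~q | p) -> <>(~q | p)) & ~<>p, w0
2. ~(<><>(~q | p) -> <>(~q | p)), w0
3. ~<>p, w0
4. <><>(~q | p), w0
5. ~<>(~q | p), w0
6. ~p, w0
7. ~(~q | p), w0
8. q, w0
9. <>(~q | p), w1
10. ~p, w1
11. ~(~q | p), w1
12. q, w1
13. ~q | p, w2
14. p, w2
Accessibility: w0Rw0, w0Rw1, w1Rw1, w1Rw2, w2Rw2

Satisfiable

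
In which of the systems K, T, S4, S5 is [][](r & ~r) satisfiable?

K

K-tableau for the formula:
1. [][](r & ~r), u
Complete open branch: satisfiable in K.
T-tableau for the formula:
1. [][](r & ~r), u
2. [](r & ~r), u   [[]-rule on 1 via uRu]
3. r & ~r, u   [[]-rule on 2 via uRu]
4. r, u   [&-rule on 3]
5. ~r, u   [&-rule on 3]
Accessibility: uRu
Branch closes: r and ~r both at u.
Every branch closes (one shown): unsatisfiable in T, hence also in S4, S5 (every S4/S5-frame is a T-frame).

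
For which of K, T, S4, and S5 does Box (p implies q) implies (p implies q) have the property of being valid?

T, S4, S5

T-tableau for the negation not (Box (p implies q) implies (p implies q)):
1. not (Box (p implies q) implies (p implies q)), w0
2. Box (p implies q), w0   [neg-implies-rule on 1]
3. not (p implies q), w0   [neg-implies-rule on 1]
4. p, w0   [neg-implies-rule on 3]
5. not q, w0   [neg-implies-rule on 3]
6. p implies q, w0   [Box-rule on 2 via w0Rw0]
7. q, w0   [implies-rule on 6 (branches; this branch)]
Accessibility: w0Rw0
Branch closes: q and not q both at w0.
Every branch closes (one shown): valid in T, hence also in S4, S5 (every theorem of T is a theorem of S4 and S5).
K-tableau for the negation not (Box (p implies q) implies (p implies q)):
1. not (Box (p implies q) implies (p implies q)), w0
2. Box (p implies q), w0   [neg-implies-rule on 1]
3. not (p implies q), w0   [neg-implies-rule on 1]
4. p, w0   [neg-implies-rule on 3]
5. not q, w0   [neg-implies-rule on 3]
Complete open branch: countermodel on a K-frame, so not valid in K.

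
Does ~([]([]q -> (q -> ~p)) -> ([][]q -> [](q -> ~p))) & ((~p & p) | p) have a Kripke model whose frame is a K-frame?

Unsatisfiable

1. ~([]([]q -> (q -> ~p)) -> ([][]q -> [](q -> ~p))) & ((~p & p) | p), 0
2. ~([]([]q -> (q -> ~p)) -> ([][]q -> [](q -> ~p))), 0   [&-rule on 1]
3. (~p & p) | p, 0   [&-rule on 1]
4. []([]q -> (q -> ~p)), 0   [~->-rule on 2]
5. ~([][]q -> [](q -> ~p)), 0   [~->-rule on 2]
6. [][]q, 0   [~->-rule on 5]
7. ~[](q -> ~p), 0   [~->-rule on 5]
8. p, 0   [|-rule on 3 (branches; this branch)]
9. ~(q -> ~p), 1   [~[]-rule on 7: fresh world 1, 0R1]
10. q, 1   [~->-rule on 9]
11. p, 1   [~->-rule on 9]
12. []q -> (q -> ~p), 1   [[]-rule on 4 via 0R1]
13. []q, 1   [[]-rule on 6 via 0R1]
14. ~[]q, 1   [->-rule on 12 (branches; this branch)]
15. ~q, 2   [~[]-rule on 14: fresh world 2, 1R2]
16. q, 2   [[]-rule on 13 via 1R2]
Accessibility: 0R1, 1R2
Branch closes: q and ~q both at 2.
Every branch closes; the branch above is one of them.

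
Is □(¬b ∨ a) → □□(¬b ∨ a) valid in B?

Not valid

Tableau for the negation ¬(□(¬b ∨ a) → □□(¬b ∨ a)):
1. ¬(□(¬b ∨ a) → □□(¬b ∨ a)), 0
2. □(¬b ∨ a), 0
3. ¬□□(¬b ∨ a), 0
4. ¬b ∨ a, 0
5. a, 0
6. ¬□(¬b ∨ a), 1
7. ¬b ∨ a, 1
8. a, 1
9. ¬(¬b ∨ a), 2
10. b, 2
11. ¬a, 2
Accessibility: 0R0, 0R1, 1R0, 1R1, 1R2, 2R1, 2R2
The negation has an open branch (countermodel exists).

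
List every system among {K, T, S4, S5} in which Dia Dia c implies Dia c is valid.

S4, S5

T-tableau for the negation not (Dia Dia c implies Dia c):
1. not (Dia Dia c implies Dia c), 0
2. Dia Dia c, 0
3. not Dia c, 0
4. not c, 0
5. Dia c, 1
6. not c, 1
7. c, 2
Accessibility: 0R0, 0R1, 1R1, 1R2, 2R2
Complete open branch: countermodel on a T-frame, so not valid in T, nor in K (the same frame is also a K-frame).
S4-tableau for the negation not (Dia Dia c implies Dia c):
1. not (Dia Dia c implies Dia c), 0
2. Dia Dia c, 0
3. not Dia c, 0
4. not c, 0
5. Dia c, 1
6. not c, 1
7. c, 2
8. not c, 2
Accessibility: 0R0, 0R1, 0R2, 1R1, 1R2, 2R2
Branch closes: c and not c both at 2.
Every branch closes (one shown): valid in S4, hence also in S5 (every theorem of S4 is a theorem of S5).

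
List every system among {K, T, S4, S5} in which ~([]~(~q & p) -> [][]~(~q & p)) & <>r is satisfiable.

K, T

S4-tableau for the formula:
1. ~([]~(~q & p) -> [][]~(~q & p)) & <>r, w0
2. ~([]~(~q & p) -> [][]~(~q & p)), w0
3. <>r, w0
4. []~(~q & p), w0
5. ~[][]~(~q & p), w0
6. ~(~q & p), w0
7. ~p, w0
8. r, w1
9. ~(~q & p), w1
10. ~p, w1
11. ~[]~(~q & p), w2
12. ~(~q & p), w2
13. ~p, w2
14. ~q & p, w3
15. ~q, w3
16. p, w3
17. ~(~q & p), w3
18. ~p, w3
Accessibility: w0Rw0, w0Rw1, w0Rw2, w0Rw3, w1Rw1, w2Rw2, w2Rw3, w3Rw3
Branch closes: p and ~p both at w3.
Every branch closes (one shown): unsatisfiable in S4, hence also in S5 (every S5-frame is an S4-frame).
T-tableau for the formula:
1. ~([]~(~q & p) -> [][]~(~q & p)) & <>r, w0
2. ~([]~(~q & p) -> [][]~(~q & p)), w0
3. <>r, w0
4. []~(~q & p), w0
5. ~[][]~(~q & p), w0
6. ~(~q & p), w0
7. ~p, w0
8. r, w1
9. ~(~q & p), w1
10. ~p, w1
11. ~[]~(~q & p), w2
12. ~(~q & p), w2
13. ~p, w2
14. ~q & p, w3
15. ~q, w3
16. p, w3
Accessibility: w0Rw0, w0Rw1, w0Rw2, w1Rw1, w2Rw2, w2Rw3, w3Rw3
Complete open branch: satisfiable in T, hence also in K (this T-model is also a K-model).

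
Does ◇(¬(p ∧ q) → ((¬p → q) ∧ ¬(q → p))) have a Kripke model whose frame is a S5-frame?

Satisfiable

1. ◇(¬(p ∧ q) → ((¬p → q) ∧ ¬(q → p))), w0
2. ¬(p ∧ q) → ((¬p → q) ∧ ¬(q → p)), w1
3. (¬p → q) ∧ ¬(q → p), w1
4. ¬p → q, w1
5. ¬(q → p), w1
6. q, w1
7. ¬p, w1
Accessibility: w0Rw0, w0Rw1, w1Rw0, w1Rw1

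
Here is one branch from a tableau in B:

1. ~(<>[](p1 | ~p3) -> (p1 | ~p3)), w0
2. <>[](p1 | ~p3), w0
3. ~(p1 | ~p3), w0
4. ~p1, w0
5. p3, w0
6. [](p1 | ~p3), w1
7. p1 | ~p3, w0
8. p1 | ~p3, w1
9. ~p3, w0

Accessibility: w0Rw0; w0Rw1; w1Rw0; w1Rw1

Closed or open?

Yes, closed

Both p3 and ~p3 appear at w0.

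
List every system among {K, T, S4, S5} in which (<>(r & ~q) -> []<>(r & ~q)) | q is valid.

S5

S4-tableau for the negation ~((<>(r & ~q) -> []<>(r & ~q)) | q):
1. ~((<>(r & ~q) -> []<>(r & ~q)) | q), u
2. ~(<>(r & ~q) -> []<>(r & ~q)), u
3. ~q, u
4. <>(r & ~q), u
5. ~[]<>(r & ~q), u
6. r & ~q, v
7. r, v
8. ~q, v
9. ~<>(r & ~q), w
10. ~(r & ~q), w
11. q, w
Accessibility: uRu, uRv, uRw, vRv, wRw
Complete open branch: countermodel on an S4-frame, so not valid in S4, nor in K, T (the same frame is also a K-frame and a T-frame).
S5-tableau for the negation ~((<>(r & ~q) -> []<>(r & ~q)) | q):
1. ~((<>(r & ~q) -> []<>(r & ~q)) | q), u
2. ~(<>(r & ~q) -> []<>(r & ~q)), u
3. ~q, u
4. <>(r & ~q), u
5. ~[]<>(r & ~q), u
6. r & ~q, v
7. r, v
8. ~q, v
9. ~<>(r & ~q), w
10. ~(r & ~q), u
11. ~(r & ~q), v
12. ~(r & ~q), w
13. ~r, u
14. q, v
Accessibility: uRu, uRv, uRw, vRu, vRv, vRw, wRu, wRv, wRw
Branch closes: q and ~q both at v.
Every branch closes (one shown): valid in S5.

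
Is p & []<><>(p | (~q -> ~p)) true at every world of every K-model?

Tableau for the negation ~(p & []<><>(p | (~q -> ~p))):
1. ~(p & []<><>(p | (~q -> ~p))), u
2. ~[]<><>(p | (~q -> ~p)), u
3. ~<><>(p | (~q -> ~p)), v
Accessibility: uRv
The negation has an open branch (countermodel exists).

Not valid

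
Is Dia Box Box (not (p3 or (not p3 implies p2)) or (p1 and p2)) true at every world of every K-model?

Not valid

Tableau for the negation not Dia Box Box (not (p3 or (not p3 implies p2)) or (p1 and p2)):
1. not Dia Box Box (not (p3 or (not p3 implies p2)) or (p1 and p2)), u
The negation has an open branch (countermodel exists).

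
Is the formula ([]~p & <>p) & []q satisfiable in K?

1. ([]~p & <>p) & []q, 0
2. []~p & <>p, 0
3. []q, 0
4. []~p, 0
5. <>p, 0
6. p, 1
7. q, 1
8. ~p, 1
Accessibility: 0R1
Branch closes: p and ~p both at 1.
(One branch shown.) All branches close.

Unsatisfiable (every branch closes)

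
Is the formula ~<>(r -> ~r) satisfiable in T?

Yes, satisfiable

1. ~<>(r -> ~r), w0
2. ~(r -> ~r), w0   [~<>-rule on 1 via w0Rw0]
3. r, w0   [~->-rule on 2]
Accessibility: w0Rw0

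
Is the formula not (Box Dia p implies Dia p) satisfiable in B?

1. not (Box Dia p implies Dia p), 0
2. Box Dia p, 0   [neg-implies-rule on 1]
3. not Dia p, 0   [neg-implies-rule on 1]
4. Dia p, 0   [Box-rule on 2 via 0R0]
5. not p, 0   [neg-Dia-rule on 3 via 0R0]
6. p, 1   [Dia-rule on 4: fresh world 1, 0R1]
7. Dia p, 1   [Box-rule on 2 via 0R1]
8. not p, 1   [neg-Dia-rule on 3 via 0R1]
Accessibility: 0R0, 0R1, 1R0, 1R1
Branch closes: p and not p both at 1.
All branches of the tableau close; one closing branch shown above.

Unsatisfiable (every branch closes)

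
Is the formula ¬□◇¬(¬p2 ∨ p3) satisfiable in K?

1. ¬□◇¬(¬p2 ∨ p3), w0
2. ¬◇¬(¬p2 ∨ p3), w1
Accessibility: w0Rw1

Satisfiable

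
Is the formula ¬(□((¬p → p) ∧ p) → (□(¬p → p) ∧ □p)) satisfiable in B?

Unsatisfiable

1. ¬(□((¬p → p) ∧ p) → (□(¬p → p) ∧ □p)), 0
2. □((¬p → p) ∧ p), 0
3. ¬(□(¬p → p) ∧ □p), 0
4. (¬p → p) ∧ p, 0
5. ¬p → p, 0
6. p, 0
7. ¬□(¬p → p), 0
8. ¬(¬p → p), 1
9. ¬p, 1
10. (¬p → p) ∧ p, 1
11. ¬p → p, 1
12. p, 1
Accessibility: 0R0, 0R1, 1R0, 1R1
Branch closes: p and ¬p both at 1.
All branches of the tableau close; one closing branch shown above.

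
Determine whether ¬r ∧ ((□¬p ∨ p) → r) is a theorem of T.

Tableau for the negation ¬(¬r ∧ ((□¬p ∨ p) → r)):
1. ¬(¬r ∧ ((□¬p ∨ p) → r)), 0
2. ¬((□¬p ∨ p) → r), 0
3. □¬p ∨ p, 0
4. ¬r, 0
5. p, 0
Accessibility: 0R0
The negation has an open branch (countermodel exists).

Not valid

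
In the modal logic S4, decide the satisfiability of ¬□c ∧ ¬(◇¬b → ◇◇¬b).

1. ¬□c ∧ ¬(◇¬b → ◇◇¬b), u
2. ¬□c, u
3. ¬(◇¬b → ◇◇¬b), u
4. ◇¬b, u
5. ¬◇◇¬b, u
6. ¬◇¬b, u
7. b, u
8. ¬c, v
9. ¬◇¬b, v
10. b, v
11. ¬b, w
12. ¬◇¬b, w
13. b, w
Accessibility: uRu, uRv, uRw, vRv, wRw
Branch closes: b and ¬b both at w.
All branches of the tableau close; one closing branch shown above.

Unsatisfiable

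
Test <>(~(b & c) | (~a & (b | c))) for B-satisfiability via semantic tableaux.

Satisfiable

1. <>(~(b & c) | (~a & (b | c))), u
2. ~(b & c) | (~a & (b | c)), v
3. ~a & (b | c), v
4. ~a, v
5. b | c, v
6. c, v
Accessibility: uRu, uRv, vRu, vRv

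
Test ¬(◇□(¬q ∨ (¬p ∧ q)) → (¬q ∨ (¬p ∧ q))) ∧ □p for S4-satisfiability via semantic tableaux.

Satisfiable (open branch found)

1. ¬(◇□(¬q ∨ (¬p ∧ q)) → (¬q ∨ (¬p ∧ q))) ∧ □p, 0
2. ¬(◇□(¬q ∨ (¬p ∧ q)) → (¬q ∨ (¬p ∧ q))), 0   [∧-rule on 1]
3. □p, 0   [∧-rule on 1]
4. ◇□(¬q ∨ (¬p ∧ q)), 0   [¬→-rule on 2]
5. ¬(¬q ∨ (¬p ∧ q)), 0   [¬→-rule on 2]
6. q, 0   [¬∨-rule on 5]
7. ¬(¬p ∧ q), 0   [¬∨-rule on 5]
8. p, 0   [□-rule on 3 via 0R0]
9. □(¬q ∨ (¬p ∧ q)), 1   [◇-rule on 4: fresh world 1, 0R1]
10. p, 1   [□-rule on 3 via 0R1]
11. ¬q ∨ (¬p ∧ q), 1   [□-rule on 9 via 1R1]
12. ¬q, 1   [∨-rule on 11 (branches; this branch)]
Accessibility: 0R0, 0R1, 1R1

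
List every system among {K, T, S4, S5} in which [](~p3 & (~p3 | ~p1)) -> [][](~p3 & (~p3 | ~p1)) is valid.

S4-tableau for the negation ~([](~p3 & (~p3 | ~p1)) -> [][](~p3 & (~p3 | ~p1))):
1. ~([](~p3 & (~p3 | ~p1)) -> [][](~p3 & (~p3 | ~p1))), 0
2. [](~p3 & (~p3 | ~p1)), 0
3. ~[][](~p3 & (~p3 | ~p1)), 0
4. ~p3 & (~p3 | ~p1), 0
5. ~p3, 0
6. ~p3 | ~p1, 0
7. ~p1, 0
8. ~[](~p3 & (~p3 | ~p1)), 1
9. ~p3 & (~p3 | ~p1), 1
10. ~p3, 1
11. ~p3 | ~p1, 1
12. ~p1, 1
13. ~(~p3 & (~p3 | ~p1)), 2
14. ~p3 & (~p3 | ~p1), 2
15. ~p3, 2
16. ~p3 | ~p1, 2
17. ~(~p3 | ~p1), 2
18. p3, 2
19. p1, 2
Accessibility: 0R0, 0R1, 0R2, 1R1, 1R2, 2R2
Branch closes: p3 and ~p3 both at 2.
Every branch closes (one shown): valid in S4, hence also in S5 (every theorem of S4 is a theorem of S5).
T-tableau for the negation ~([](~p3 & (~p3 | ~p1)) -> [][](~p3 & (~p3 | ~p1))):
1. ~([](~p3 & (~p3 | ~p1)) -> [][](~p3 & (~p3 | ~p1))), 0
2. [](~p3 & (~p3 | ~p1)), 0
3. ~[][](~p3 & (~p3 | ~p1)), 0
4. ~p3 & (~p3 | ~p1), 0
5. ~p3, 0
6. ~p3 | ~p1, 0
7. ~p1, 0
8. ~[](~p3 & (~p3 | ~p1)), 1
9. ~p3 & (~p3 | ~p1), 1
10. ~p3, 1
11. ~p3 | ~p1, 1
12. ~p1, 1
13. ~(~p3 & (~p3 | ~p1)), 2
14. ~(~p3 | ~p1), 2
15. p3, 2
16. p1, 2
Accessibility: 0R0, 0R1, 1R1, 1R2, 2R2
Complete open branch: countermodel on a T-frame, so not valid in T, nor in K (the same frame is also a K-frame).

S4, S5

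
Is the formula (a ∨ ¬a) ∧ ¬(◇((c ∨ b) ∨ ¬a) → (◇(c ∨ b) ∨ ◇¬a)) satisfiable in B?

No, unsatisfiable

1. (a ∨ ¬a) ∧ ¬(◇((c ∨ b) ∨ ¬a) → (◇(c ∨ b) ∨ ◇¬a)), 0
2. a ∨ ¬a, 0
3. ¬(◇((c ∨ b) ∨ ¬a) → (◇(c ∨ b) ∨ ◇¬a)), 0
4. ◇((c ∨ b) ∨ ¬a), 0
5. ¬(◇(c ∨ b) ∨ ◇¬a), 0
6. ¬◇(c ∨ b), 0
7. ¬◇¬a, 0
8. ¬(c ∨ b), 0
9. ¬c, 0
10. ¬b, 0
11. a, 0
12. (c ∨ b) ∨ ¬a, 1
13. ¬(c ∨ b), 1
14. ¬c, 1
15. ¬b, 1
16. a, 1
17. c ∨ b, 1
18. b, 1
Accessibility: 0R0, 0R1, 1R0, 1R1
Branch closes: b and ¬b both at 1.
Every branch closes; the branch above is one of them.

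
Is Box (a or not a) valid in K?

Tableau for the negation not Box (a or not a):
1. not Box (a or not a), u
2. not (a or not a), v
3. not a, v
4. a, v
Accessibility: uRv
Branch closes: a and not a both at v.
All branches of the negation close; one closing branch shown above.

Valid in K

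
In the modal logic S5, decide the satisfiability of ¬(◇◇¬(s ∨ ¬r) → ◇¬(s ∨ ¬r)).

1. ¬(◇◇¬(s ∨ ¬r) → ◇¬(s ∨ ¬r)), w0
2. ◇◇¬(s ∨ ¬r), w0   [¬→-rule on 1]
3. ¬◇¬(s ∨ ¬r), w0   [¬→-rule on 1]
4. s ∨ ¬r, w0   [¬◇-rule on 3 via w0Rw0]
5. ¬r, w0   [∨-rule on 4 (branches; this branch)]
6. ◇¬(s ∨ ¬r), w1   [◇-rule on 2: fresh world w1, w0Rw1]
7. s ∨ ¬r, w1   [¬◇-rule on 3 via w0Rw1]
8. ¬r, w1   [∨-rule on 7 (branches; this branch)]
9. ¬(s ∨ ¬r), w2   [◇-rule on 6: fresh world w2, w1Rw2]
10. ¬s, w2   [¬∨-rule on 9]
11. r, w2   [¬∨-rule on 9]
12. s ∨ ¬r, w2   [¬◇-rule on 3 via w0Rw2]
13. ¬r, w2   [∨-rule on 12 (branches; this branch)]
Accessibility: w0Rw0, w0Rw1, w0Rw2, w1Rw0, w1Rw1, w1Rw2, w2Rw0, w2Rw1, w2Rw2
Branch closes: r and ¬r both at w2.
(One branch shown.) All branches close.

No, unsatisfiable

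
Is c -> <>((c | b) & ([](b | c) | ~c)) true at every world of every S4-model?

No, not valid

Tableau for the negation ~(c -> <>((c | b) & ([](b | c) | ~c))):
1. ~(c -> <>((c | b) & ([](b | c) | ~c))), 0
2. c, 0
3. ~<>((c | b) & ([](b | c) | ~c)), 0
4. ~((c | b) & ([](b | c) | ~c)), 0
5. ~([](b | c) | ~c), 0
6. ~[](b | c), 0
7. ~(b | c), 1
8. ~b, 1
9. ~c, 1
10. ~((c | b) & ([](b | c) | ~c)), 1
11. ~(c | b), 1
Accessibility: 0R0, 0R1, 1R1
The negation has an open branch (countermodel exists).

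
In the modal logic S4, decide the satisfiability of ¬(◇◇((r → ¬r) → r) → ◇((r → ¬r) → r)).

Unsatisfiable

1. ¬(◇◇((r → ¬r) → r) → ◇((r → ¬r) → r)), 0
2. ◇◇((r → ¬r) → r), 0   [¬→-rule on 1]
3. ¬◇((r → ¬r) → r), 0   [¬→-rule on 1]
4. ¬((r → ¬r) → r), 0   [¬◇-rule on 3 via 0R0]
5. r → ¬r, 0   [¬→-rule on 4]
6. ¬r, 0   [¬→-rule on 4]
7. ◇((r → ¬r) → r), 1   [◇-rule on 2: fresh world 1, 0R1]
8. ¬((r → ¬r) → r), 1   [¬◇-rule on 3 via 0R1]
9. r → ¬r, 1   [¬→-rule on 8]
10. ¬r, 1   [¬→-rule on 8]
11. (r → ¬r) → r, 2   [◇-rule on 7: fresh world 2, 1R2]
12. ¬((r → ¬r) → r), 2   [¬◇-rule on 3 via 0R2]
13. r → ¬r, 2   [¬→-rule on 12]
14. ¬r, 2   [¬→-rule on 12]
15. ¬(r → ¬r), 2   [→-rule on 11 (branches; this branch)]
16. r, 2   [¬→-rule on 15]
Accessibility: 0R0, 0R1, 0R2, 1R1, 1R2, 2R2
Branch closes: r and ¬r both at 2.
Every branch closes; the branch above is one of them.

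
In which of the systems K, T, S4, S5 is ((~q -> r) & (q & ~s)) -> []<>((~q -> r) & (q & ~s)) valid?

S5

S5-tableau for the negation ~(((~q -> r) & (q & ~s)) -> []<>((~q -> r) & (q & ~s))):
1. ~(((~q -> r) & (q & ~s)) -> []<>((~q -> r) & (q & ~s))), w0
2. (~q -> r) & (q & ~s), w0   [~->-rule on 1]
3. ~[]<>((~q -> r) & (q & ~s)), w0   [~->-rule on 1]
4. ~q -> r, w0   [&-rule on 2]
5. q & ~s, w0   [&-rule on 2]
6. q, w0   [&-rule on 5]
7. ~s, w0   [&-rule on 5]
8. r, w0   [->-rule on 4 (branches; this branch)]
9. ~<>((~q -> r) & (q & ~s)), w1   [~[]-rule on 3: fresh world w1, w0Rw1]
10. ~((~q -> r) & (q & ~s)), w0   [~<>-rule on 9 via w1Rw0]
11. ~((~q -> r) & (q & ~s)), w1   [~<>-rule on 9 via w1Rw1]
12. ~(q & ~s), w0   [~&-rule on 10 (branches; this branch)]
13. ~(~q -> r), w1   [~&-rule on 11 (branches; this branch)]
14. ~q, w1   [~->-rule on 13]
15. ~r, w1   [~->-rule on 13]
16. s, w0   [~&-rule on 12 (branches; this branch)]
Accessibility: w0Rw0, w0Rw1, w1Rw0, w1Rw1
Branch closes: s and ~s both at w0.
Every branch closes (one shown): valid in S5.
S4-tableau for the negation ~(((~q -> r) & (q & ~s)) -> []<>((~q -> r) & (q & ~s))):
1. ~(((~q -> r) & (q & ~s)) -> []<>((~q -> r) & (q & ~s))), w0
2. (~q -> r) & (q & ~s), w0   [~->-rule on 1]
3. ~[]<>((~q -> r) & (q & ~s)), w0   [~->-rule on 1]
4. ~q -> r, w0   [&-rule on 2]
5. q & ~s, w0   [&-rule on 2]
6. q, w0   [&-rule on 5]
7. ~s, w0   [&-rule on 5]
8. r, w0   [->-rule on 4 (branches; this branch)]
9. ~<>((~q -> r) & (q & ~s)), w1   [~[]-rule on 3: fresh world w1, w0Rw1]
10. ~((~q -> r) & (q & ~s)), w1   [~<>-rule on 9 via w1Rw1]
11. ~(q & ~s), w1   [~&-rule on 10 (branches; this branch)]
12. s, w1   [~&-rule on 11 (branches; this branch)]
Accessibility: w0Rw0, w0Rw1, w1Rw1
Complete open branch: countermodel on an S4-frame, so not valid in S4, nor in K, T (the same frame is also a K-frame and a T-frame).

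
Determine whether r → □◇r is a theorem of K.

Not valid

Tableau for the negation ¬(r → □◇r):
1. ¬(r → □◇r), u
2. r, u
3. ¬□◇r, u
4. ¬◇r, v
Accessibility: uRv
The negation has an open branch (countermodel exists).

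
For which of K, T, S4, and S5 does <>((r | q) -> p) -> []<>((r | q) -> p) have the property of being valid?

S5-tableau for the negation ~(<>((r | q) -> p) -> []<>((r | q) -> p)):
1. ~(<>((r | q) -> p) -> []<>((r | q) -> p)), u
2. <>((r | q) -> p), u
3. ~[]<>((r | q) -> p), u
4. (r | q) -> p, v
5. ~(r | q), v
6. ~r, v
7. ~q, v
8. ~<>((r | q) -> p), w
9. ~((r | q) -> p), u
10. r | q, u
11. ~p, u
12. ~((r | q) -> p), v
13. r | q, v
14. ~p, v
15. ~((r | q) -> p), w
16. r | q, w
17. ~p, w
18. q, u
19. q, v
Accessibility: uRu, uRv, uRw, vRu, vRv, vRw, wRu, wRv, wRw
Branch closes: q and ~q both at v.
Every branch closes (one shown): valid in S5.
S4-tableau for the negation ~(<>((r | q) -> p) -> []<>((r | q) -> p)):
1. ~(<>((r | q) -> p) -> []<>((r | q) -> p)), u
2. <>((r | q) -> p), u
3. ~[]<>((r | q) -> p), u
4. (r | q) -> p, v
5. p, v
6. ~<>((r | q) -> p), w
7. ~((r | q) -> p), w
8. r | q, w
9. ~p, w
10. q, w
Accessibility: uRu, uRv, uRw, vRv, wRw
Complete open branch: countermodel on an S4-frame, so not valid in S4, nor in K, T (the same frame is also a K-frame and a T-frame).

S5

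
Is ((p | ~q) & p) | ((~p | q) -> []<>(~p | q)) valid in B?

Tableau for the negation ~(((p | ~q) & p) | ((~p | q) -> []<>(~p | q))):
1. ~(((p | ~q) & p) | ((~p | q) -> []<>(~p | q))), w0
2. ~((p | ~q) & p), w0
3. ~((~p | q) -> []<>(~p | q)), w0
4. ~p | q, w0
5. ~[]<>(~p | q), w0
6. ~(p | ~q), w0
7. ~p, w0
8. q, w0
9. ~<>(~p | q), w1
10. ~(~p | q), w0
11. p, w0
12. ~q, w0
Accessibility: w0Rw0, w0Rw1, w1Rw0, w1Rw1
Branch closes: p and ~p both at w0.
All branches of the negation close; one closing branch shown above.

Valid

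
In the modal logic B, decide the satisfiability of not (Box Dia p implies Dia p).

1. not (Box Dia p implies Dia p), 0
2. Box Dia p, 0
3. not Dia p, 0
4. Dia p, 0
5. not p, 0
6. p, 1
7. Dia p, 1
8. not p, 1
Accessibility: 0R0, 0R1, 1R0, 1R1
Branch closes: p and not p both at 1.
All branches of the tableau close; one closing branch shown above.

No, unsatisfiable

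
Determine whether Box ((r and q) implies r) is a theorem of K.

Valid in K

Tableau for the negation not Box ((r and q) implies r):
1. not Box ((r and q) implies r), w0
2. not ((r and q) implies r), w1   [neg-Box-rule on 1: fresh world w1, w0Rw1]
3. r and q, w1   [neg-implies-rule on 2]
4. not r, w1   [neg-implies-rule on 2]
5. r, w1   [and-rule on 3]
6. q, w1   [and-rule on 3]
Accessibility: w0Rw1
Branch closes: r and not r both at w1.
All branches of the negation close; one closing branch shown above.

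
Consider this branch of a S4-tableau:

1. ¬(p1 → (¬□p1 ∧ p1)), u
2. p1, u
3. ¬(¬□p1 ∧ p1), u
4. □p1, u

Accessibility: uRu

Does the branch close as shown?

No, open

No world carries both an atom and its negation.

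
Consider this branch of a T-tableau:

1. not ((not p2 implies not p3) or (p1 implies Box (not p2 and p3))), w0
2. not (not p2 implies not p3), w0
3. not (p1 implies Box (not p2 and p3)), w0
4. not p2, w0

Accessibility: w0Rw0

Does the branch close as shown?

Not closed

No world carries both an atom and its negation.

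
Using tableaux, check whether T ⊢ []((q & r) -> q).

Tableau for the negation ~[]((q & r) -> q):
1. ~[]((q & r) -> q), 0
2. ~((q & r) -> q), 1
3. q & r, 1
4. ~q, 1
5. q, 1
6. r, 1
Accessibility: 0R0, 0R1, 1R1
Branch closes: q and ~q both at 1.
Every branch of the negation's tableau closes; the branch above is one of them.

Yes, valid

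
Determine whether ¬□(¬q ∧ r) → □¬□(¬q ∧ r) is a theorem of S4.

Not valid

Tableau for the negation ¬(¬□(¬q ∧ r) → □¬□(¬q ∧ r)):
1. ¬(¬□(¬q ∧ r) → □¬□(¬q ∧ r)), w0
2. ¬□(¬q ∧ r), w0
3. ¬□¬□(¬q ∧ r), w0
4. ¬(¬q ∧ r), w1
5. ¬r, w1
6. □(¬q ∧ r), w2
7. ¬q ∧ r, w2
8. ¬q, w2
9. r, w2
Accessibility: w0Rw0, w0Rw1, w0Rw2, w1Rw1, w2Rw2
The negation has an open branch (countermodel exists).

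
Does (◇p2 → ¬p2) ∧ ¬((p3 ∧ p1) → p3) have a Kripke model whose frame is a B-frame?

1. (◇p2 → ¬p2) ∧ ¬((p3 ∧ p1) → p3), w0
2. ◇p2 → ¬p2, w0
3. ¬((p3 ∧ p1) → p3), w0
4. p3 ∧ p1, w0
5. ¬p3, w0
6. p3, w0
7. p1, w0
Accessibility: w0Rw0
Branch closes: p3 and ¬p3 both at w0.
(One branch shown.) All branches close.

No, unsatisfiable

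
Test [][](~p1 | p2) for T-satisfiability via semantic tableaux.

Yes, satisfiable

1. [][](~p1 | p2), 0
2. [](~p1 | p2), 0   [[]-rule on 1 via 0R0]
3. ~p1 | p2, 0   [[]-rule on 2 via 0R0]
4. p2, 0   [|-rule on 3 (branches; this branch)]
Accessibility: 0R0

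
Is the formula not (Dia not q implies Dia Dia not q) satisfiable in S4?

No, unsatisfiable

1. not (Dia not q implies Dia Dia not q), 0
2. Dia not q, 0
3. not Dia Dia not q, 0
4. not Dia not q, 0
5. q, 0
6. not q, 1
7. not Dia not q, 1
8. q, 1
Accessibility: 0R0, 0R1, 1R1
Branch closes: q and not q both at 1.
(One branch shown.) All branches close.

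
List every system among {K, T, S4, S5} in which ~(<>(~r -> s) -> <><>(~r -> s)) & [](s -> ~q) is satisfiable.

K-tableau for the formula:
1. ~(<>(~r -> s) -> <><>(~r -> s)) & [](s -> ~q), 0
2. ~(<>(~r -> s) -> <><>(~r -> s)), 0
3. [](s -> ~q), 0
4. <>(~r -> s), 0
5. ~<><>(~r -> s), 0
6. ~r -> s, 1
7. s -> ~q, 1
8. ~<>(~r -> s), 1
9. s, 1
10. ~q, 1
Accessibility: 0R1
Complete open branch: satisfiable in K.
T-tableau for the formula:
1. ~(<>(~r -> s) -> <><>(~r -> s)) & [](s -> ~q), 0
2. ~(<>(~r -> s) -> <><>(~r -> s)), 0
3. [](s -> ~q), 0
4. <>(~r -> s), 0
5. ~<><>(~r -> s), 0
6. s -> ~q, 0
7. ~<>(~r -> s), 0
8. ~(~r -> s), 0
9. ~r, 0
10. ~s, 0
11. ~q, 0
12. ~r -> s, 1
13. s -> ~q, 1
14. ~<>(~r -> s), 1
15. ~(~r -> s), 1
16. ~r, 1
17. ~s, 1
18. s, 1
Accessibility: 0R0, 0R1, 1R1
Branch closes: s and ~s both at 1.
Every branch closes (one shown): unsatisfiable in T, hence also in S4, S5 (every S4/S5-frame is a T-frame).

K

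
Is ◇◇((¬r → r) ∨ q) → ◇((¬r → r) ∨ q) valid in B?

Invalid (countermodel exists)

Tableau for the negation ¬(◇◇((¬r → r) ∨ q) → ◇((¬r → r) ∨ q)):
1. ¬(◇◇((¬r → r) ∨ q) → ◇((¬r → r) ∨ q)), 0
2. ◇◇((¬r → r) ∨ q), 0
3. ¬◇((¬r → r) ∨ q), 0
4. ¬((¬r → r) ∨ q), 0
5. ¬(¬r → r), 0
6. ¬q, 0
7. ¬r, 0
8. ◇((¬r → r) ∨ q), 1
9. ¬((¬r → r) ∨ q), 1
10. ¬(¬r → r), 1
11. ¬q, 1
12. ¬r, 1
13. (¬r → r) ∨ q, 2
14. q, 2
Accessibility: 0R0, 0R1, 1R0, 1R1, 1R2, 2R1, 2R2
The negation has an open branch (countermodel exists).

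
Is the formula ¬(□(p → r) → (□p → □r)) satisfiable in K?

No, unsatisfiable

1. ¬(□(p → r) → (□p → □r)), w0
2. □(p → r), w0
3. ¬(□p → □r), w0
4. □p, w0
5. ¬□r, w0
6. ¬r, w1
7. p → r, w1
8. p, w1
9. r, w1
Accessibility: w0Rw1
Branch closes: r and ¬r both at w1.
All branches of the tableau close; one closing branch shown above.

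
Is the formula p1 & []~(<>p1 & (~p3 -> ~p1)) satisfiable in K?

1. p1 & []~(<>p1 & (~p3 -> ~p1)), u
2. p1, u
3. []~(<>p1 & (~p3 -> ~p1)), u

Satisfiable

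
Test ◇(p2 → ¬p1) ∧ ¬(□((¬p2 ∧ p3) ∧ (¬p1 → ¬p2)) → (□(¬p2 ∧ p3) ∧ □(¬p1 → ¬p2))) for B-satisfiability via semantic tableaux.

1. ◇(p2 → ¬p1) ∧ ¬(□((¬p2 ∧ p3) ∧ (¬p1 → ¬p2)) → (□(¬p2 ∧ p3) ∧ □(¬p1 → ¬p2))), w0
2. ◇(p2 → ¬p1), w0
3. ¬(□((¬p2 ∧ p3) ∧ (¬p1 → ¬p2)) → (□(¬p2 ∧ p3) ∧ □(¬p1 → ¬p2))), w0
4. □((¬p2 ∧ p3) ∧ (¬p1 → ¬p2)), w0
5. ¬(□(¬p2 ∧ p3) ∧ □(¬p1 → ¬p2)), w0
6. (¬p2 ∧ p3) ∧ (¬p1 → ¬p2), w0
7. ¬p2 ∧ p3, w0
8. ¬p1 → ¬p2, w0
9. ¬p2, w0
10. p3, w0
11. ¬□(¬p1 → ¬p2), w0
12. p2 → ¬p1, w1
13. (¬p2 ∧ p3) ∧ (¬p1 → ¬p2), w1
14. ¬p2 ∧ p3, w1
15. ¬p1 → ¬p2, w1
16. ¬p2, w1
17. p3, w1
18. ¬p1, w1
19. ¬(¬p1 → ¬p2), w2
20. ¬p1, w2
21. p2, w2
22. (¬p2 ∧ p3) ∧ (¬p1 → ¬p2), w2
23. ¬p2 ∧ p3, w2
24. ¬p1 → ¬p2, w2
25. ¬p2, w2
26. p3, w2
Accessibility: w0Rw0, w0Rw1, w0Rw2, w1Rw0, w1Rw1, w2Rw0, w2Rw2
Branch closes: p2 and ¬p2 both at w2.
All branches of the tableau close; one closing branch shown above.

Unsatisfiable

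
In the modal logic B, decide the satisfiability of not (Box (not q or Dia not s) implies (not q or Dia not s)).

1. not (Box (not q or Dia not s) implies (not q or Dia not s)), 0
2. Box (not q or Dia not s), 0   [neg-implies-rule on 1]
3. not (not q or Dia not s), 0   [neg-implies-rule on 1]
4. q, 0   [neg-or-rule on 3]
5. not Dia not s, 0   [neg-or-rule on 3]
6. not q or Dia not s, 0   [Box-rule on 2 via 0R0]
7. s, 0   [neg-Dia-rule on 5 via 0R0]
8. Dia not s, 0   [or-rule on 6 (branches; this branch)]
9. not s, 1   [Dia-rule on 8: fresh world 1, 0R1]
10. not q or Dia not s, 1   [Box-rule on 2 via 0R1]
11. s, 1   [neg-Dia-rule on 5 via 0R1]
Accessibility: 0R0, 0R1, 1R0, 1R1
Branch closes: s and not s both at 1.
All branches of the tableau close; one closing branch shown above.

Unsatisfiable (every branch closes)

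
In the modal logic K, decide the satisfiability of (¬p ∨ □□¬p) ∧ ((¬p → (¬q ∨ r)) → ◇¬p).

1. (¬p ∨ □□¬p) ∧ ((¬p → (¬q ∨ r)) → ◇¬p), w0
2. ¬p ∨ □□¬p, w0
3. (¬p → (¬q ∨ r)) → ◇¬p, w0
4. □□¬p, w0
5. ◇¬p, w0
6. ¬p, w1
7. □¬p, w1
Accessibility: w0Rw1

Satisfiable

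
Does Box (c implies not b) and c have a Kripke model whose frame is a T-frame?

1. Box (c implies not b) and c, w0
2. Box (c implies not b), w0   [and-rule on 1]
3. c, w0   [and-rule on 1]
4. c implies not b, w0   [Box-rule on 2 via w0Rw0]
5. not b, w0   [implies-rule on 4 (branches; this branch)]
Accessibility: w0Rw0

Satisfiable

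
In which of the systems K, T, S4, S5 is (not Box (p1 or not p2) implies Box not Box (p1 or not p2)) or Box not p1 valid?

S5-tableau for the negation not ((not Box (p1 or not p2) implies Box not Box (p1 or not p2)) or Box not p1):
1. not ((not Box (p1 or not p2) implies Box not Box (p1 or not p2)) or Box not p1), u
2. not (not Box (p1 or not p2) implies Box not Box (p1 or not p2)), u
3. not Box not p1, u
4. not Box (p1 or not p2), u
5. not Box not Box (p1 or not p2), u
6. p1, v
7. not (p1 or not p2), w
8. not p1, w
9. p2, w
10. Box (p1 or not p2), x
11. p1 or not p2, u
12. p1 or not p2, v
13. p1 or not p2, w
14. p1 or not p2, x
15. not p2, u
16. not p2, v
17. not p2, w
Accessibility: uRu, uRv, uRw, uRx, vRu, vRv, vRw, vRx, wRu, wRv, wRw, wRx, xRu, xRv, xRw, xRx
Branch closes: p2 and not p2 both at w.
Every branch closes (one shown): valid in S5.
S4-tableau for the negation not ((not Box (p1 or not p2) implies Box not Box (p1 or not p2)) or Box not p1):
1. not ((not Box (p1 or not p2) implies Box not Box (p1 or not p2)) or Box not p1), u
2. not (not Box (p1 or not p2) implies Box not Box (p1 or not p2)), u
3. not Box not p1, u
4. not Box (p1 or not p2), u
5. not Box not Box (p1 or not p2), u
6. p1, v
7. not (p1 or not p2), w
8. not p1, w
9. p2, w
10. Box (p1 or not p2), x
11. p1 or not p2, x
12. not p2, x
Accessibility: uRu, uRv, uRw, uRx, vRv, wRw, xRx
Complete open branch: countermodel on an S4-frame, so not valid in S4, nor in K, T (the same frame is also a K-frame and a T-frame).

S5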